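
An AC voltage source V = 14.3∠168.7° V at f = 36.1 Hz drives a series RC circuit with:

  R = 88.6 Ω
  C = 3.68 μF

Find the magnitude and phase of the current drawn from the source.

Step 1 — Angular frequency: ω = 2π·f = 2π·36.1 = 226.8 rad/s.
Step 2 — Component impedances:
  R: Z = R = 88.6 Ω
  C: Z = 1/(jωC) = -j/(ω·C) = 0 - j1198 Ω
Step 3 — Series combination: Z_total = R + C = 88.6 - j1198 Ω = 1201∠-85.8° Ω.
Step 4 — Source phasor: V = 14.3∠168.7° V = -14.02 + j2.802 V.
Step 5 — Ohm's law: I = V / Z_total = (-14.02 + j2.802) / (88.6 - j1198) = -0.003187 - j0.01147 A.
Step 6 — Convert to polar: |I| = 0.0119 A, ∠I = -105.5°.

I = 0.0119∠-105.5° A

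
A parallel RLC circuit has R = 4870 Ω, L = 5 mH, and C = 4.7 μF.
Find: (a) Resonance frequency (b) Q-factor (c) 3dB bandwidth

Step 1 — Resonance: ω₀ = 1/√(LC) = 1/√(0.005·4.7e-06) = 6523 rad/s.
Step 2 — f₀ = ω₀/(2π) = 1038 Hz.
Step 3 — Parallel Q: Q = R/(ω₀L) = 4870/(6523·0.005) = 149.3.
Step 4 — Bandwidth: Δω = ω₀/Q = 43.69 rad/s; BW = Δω/(2π) = 6.953 Hz.

(a) f₀ = 1038 Hz  (b) Q = 149.3  (c) BW = 6.953 Hz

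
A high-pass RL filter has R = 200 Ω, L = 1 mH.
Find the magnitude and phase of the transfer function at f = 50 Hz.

Step 1 — Angular frequency: ω = 2π·50 = 314.2 rad/s.
Step 2 — Transfer function: H(jω) = jωL/(R + jωL).
Step 3 — Numerator jωL = j·0.3142; denominator R + jωL = 200 + j0.3142.
Step 4 — H = 2.467e-06 + j0.001571.
Step 5 — Magnitude: |H| = 0.001571 (-56.1 dB); phase: φ = 89.9°.

|H| = 0.001571 (-56.1 dB), φ = 89.9°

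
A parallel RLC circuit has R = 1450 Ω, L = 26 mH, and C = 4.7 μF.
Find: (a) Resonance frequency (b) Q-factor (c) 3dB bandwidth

Step 1 — Resonance: ω₀ = 1/√(LC) = 1/√(0.026·4.7e-06) = 2861 rad/s.
Step 2 — f₀ = ω₀/(2π) = 455.3 Hz.
Step 3 — Parallel Q: Q = R/(ω₀L) = 1450/(2861·0.026) = 19.5.
Step 4 — Bandwidth: Δω = ω₀/Q = 146.7 rad/s; BW = Δω/(2π) = 23.35 Hz.

(a) f₀ = 455.3 Hz  (b) Q = 19.5  (c) BW = 23.35 Hz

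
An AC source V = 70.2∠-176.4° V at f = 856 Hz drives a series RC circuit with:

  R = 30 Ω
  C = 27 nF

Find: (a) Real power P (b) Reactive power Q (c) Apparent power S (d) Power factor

Step 1 — Angular frequency: ω = 2π·f = 2π·856 = 5378 rad/s.
Step 2 — Component impedances:
  R: Z = R = 30 Ω
  C: Z = 1/(jωC) = -j/(ω·C) = 0 - j6886 Ω
Step 3 — Series combination: Z_total = R + C = 30 - j6886 Ω = 6886∠-89.8° Ω.
Step 4 — Source phasor: V = 70.2∠-176.4° V = -70.06 - j4.408 V.
Step 5 — Current: I = V / Z = 0.0005958 - j0.01018 A = 0.01019∠-86.6° A.
Step 6 — Complex power: S = V·I* = 0.003118 - j0.7156 VA.
Step 7 — Real power: P = Re(S) = 0.003118 W.
Step 8 — Reactive power: Q = Im(S) = -0.7156 VAR.
Step 9 — Apparent power: |S| = 0.7156 VA.
Step 10 — Power factor: PF = P/|S| = 0.004356 (leading).

(a) P = 0.003118 W  (b) Q = -0.7156 VAR  (c) S = 0.7156 VA  (d) PF = 0.004356 (leading)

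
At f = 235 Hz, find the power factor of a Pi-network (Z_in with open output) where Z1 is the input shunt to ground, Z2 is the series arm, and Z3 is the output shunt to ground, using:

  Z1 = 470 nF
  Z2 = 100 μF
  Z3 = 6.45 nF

Step 1 — Angular frequency: ω = 2π·f = 2π·235 = 1477 rad/s.
Step 2 — Component impedances:
  Z1: Z = 1/(jωC) = -j/(ω·C) = 0 - j1441 Ω
  Z2: Z = 1/(jωC) = -j/(ω·C) = 0 - j6.773 Ω
  Z3: Z = 1/(jωC) = -j/(ω·C) = 0 - j1.05e+05 Ω
Step 3 — With open output, the series arm Z2 and the output shunt Z3 appear in series to ground: Z2 + Z3 = 0 - j1.05e+05 Ω.
Step 4 — Parallel with input shunt Z1: Z_in = Z1 || (Z2 + Z3) = 0 - j1421 Ω = 1421∠-90.0° Ω.
Step 5 — Power factor: PF = cos(φ) = Re(Z)/|Z| = 0/1421 = 0.
Step 6 — Type: Im(Z) = -1421 ⇒ leading (phase φ = -90.0°).

PF = 0 (leading, φ = -90.0°)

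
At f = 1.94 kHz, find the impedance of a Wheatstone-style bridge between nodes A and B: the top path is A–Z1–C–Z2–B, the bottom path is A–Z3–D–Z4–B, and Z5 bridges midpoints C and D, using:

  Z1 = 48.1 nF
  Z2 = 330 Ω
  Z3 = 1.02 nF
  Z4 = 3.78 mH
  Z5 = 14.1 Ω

Step 1 — Angular frequency: ω = 2π·f = 2π·1940 = 1.219e+04 rad/s.
Step 2 — Component impedances:
  Z1: Z = 1/(jωC) = -j/(ω·C) = 0 - j1706 Ω
  Z2: Z = R = 330 Ω
  Z3: Z = 1/(jωC) = -j/(ω·C) = 0 - j8.043e+04 Ω
  Z4: Z = jωL = j·1.219e+04·0.00378 = 0 + j46.08 Ω
  Z5: Z = R = 14.1 Ω
Step 3 — Bridge requires nodal analysis (the Z5 bridge couples midpoints C and D, so the two paths cannot be reduced to a simple series/parallel combination). Setting node B to ground and injecting 1 A at node A, the 3-node admittance system at A, C, D solves to V_A = Z_AB = 18.55 - j1628 Ω = 1629∠-89.3° Ω.

Z = 18.55 - j1628 Ω = 1629∠-89.3° Ω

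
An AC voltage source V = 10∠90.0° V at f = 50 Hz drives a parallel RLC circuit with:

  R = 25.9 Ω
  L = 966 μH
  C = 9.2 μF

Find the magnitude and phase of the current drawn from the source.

Step 1 — Angular frequency: ω = 2π·f = 2π·50 = 314.2 rad/s.
Step 2 — Component impedances:
  R: Z = R = 25.9 Ω
  L: Z = jωL = j·314.2·0.000966 = 0 + j0.3035 Ω
  C: Z = 1/(jωC) = -j/(ω·C) = 0 - j346 Ω
Step 3 — Parallel combination: 1/Z_total = 1/R + 1/L + 1/C; Z_total = 0.003562 + j0.3037 Ω = 0.3037∠89.3° Ω.
Step 4 — Source phasor: V = 10∠90.0° V = 0 + j10 V.
Step 5 — Ohm's law: I = V / Z_total = (0 + j10) / (0.003562 + j0.3037) = 32.92 + j0.3861 A.
Step 6 — Convert to polar: |I| = 32.92 A, ∠I = 0.7°.

I = 32.92∠0.7° A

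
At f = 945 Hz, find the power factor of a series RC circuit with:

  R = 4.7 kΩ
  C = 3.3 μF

Step 1 — Angular frequency: ω = 2π·f = 2π·945 = 5938 rad/s.
Step 2 — Component impedances:
  R: Z = R = 4700 Ω
  C: Z = 1/(jωC) = -j/(ω·C) = 0 - j51.04 Ω
Step 3 — Series combination: Z_total = R + C = 4700 - j51.04 Ω = 4700∠-0.6° Ω.
Step 4 — Power factor: PF = cos(φ) = Re(Z)/|Z| = 4700/4700.3 = 0.9999.
Step 5 — Type: Im(Z) = -51.04 ⇒ leading (phase φ = -0.6°).

PF = 0.9999 (leading, φ = -0.6°)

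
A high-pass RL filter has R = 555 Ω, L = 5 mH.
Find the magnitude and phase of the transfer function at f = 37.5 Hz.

Step 1 — Angular frequency: ω = 2π·37.5 = 235.6 rad/s.
Step 2 — Transfer function: H(jω) = jωL/(R + jωL).
Step 3 — Numerator jωL = j·1.178; denominator R + jωL = 555 + j1.178.
Step 4 — H = 4.506e-06 + j0.002123.
Step 5 — Magnitude: |H| = 0.002123 (-53.5 dB); phase: φ = 89.9°.

|H| = 0.002123 (-53.5 dB), φ = 89.9°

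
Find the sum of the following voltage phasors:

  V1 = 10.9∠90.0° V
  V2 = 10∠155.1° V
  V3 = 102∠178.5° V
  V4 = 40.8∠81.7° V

Step 1 — Convert each phasor to rectangular form:
  V1 = 10.9·(cos(90.0°) + j·sin(90.0°)) = 0 + j10.9 V
  V2 = 10·(cos(155.1°) + j·sin(155.1°)) = -9.07 + j4.21 V
  V3 = 102·(cos(178.5°) + j·sin(178.5°)) = -102 + j2.67 V
  V4 = 40.8·(cos(81.7°) + j·sin(81.7°)) = 5.89 + j40.37 V
Step 2 — Sum components: V_total = -105.1 + j58.15 V.
Step 3 — Convert to polar: |V_total| = 120.2 V, ∠V_total = 151.1°.

V_total = 120.2∠151.1° V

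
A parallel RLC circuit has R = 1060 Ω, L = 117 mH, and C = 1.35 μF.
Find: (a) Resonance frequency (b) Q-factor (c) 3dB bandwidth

Step 1 — Resonance: ω₀ = 1/√(LC) = 1/√(0.117·1.35e-06) = 2516 rad/s.
Step 2 — f₀ = ω₀/(2π) = 400.5 Hz.
Step 3 — Parallel Q: Q = R/(ω₀L) = 1060/(2516·0.117) = 3.601.
Step 4 — Bandwidth: Δω = ω₀/Q = 698.8 rad/s; BW = Δω/(2π) = 111.2 Hz.

(a) f₀ = 400.5 Hz  (b) Q = 3.601  (c) BW = 111.2 Hz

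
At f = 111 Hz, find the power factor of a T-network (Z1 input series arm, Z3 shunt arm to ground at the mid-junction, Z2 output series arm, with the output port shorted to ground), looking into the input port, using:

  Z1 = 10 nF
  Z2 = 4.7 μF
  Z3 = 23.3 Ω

Step 1 — Angular frequency: ω = 2π·f = 2π·111 = 697.4 rad/s.
Step 2 — Component impedances:
  Z1: Z = 1/(jωC) = -j/(ω·C) = 0 - j1.434e+05 Ω
  Z2: Z = 1/(jωC) = -j/(ω·C) = 0 - j305.1 Ω
  Z3: Z = R = 23.3 Ω
Step 3 — With the output port shorted to ground, the output series arm Z2 runs from the junction to ground; the shunt arm Z3 also runs from the junction to ground. They appear in parallel: Z3 || Z2 = 23.16 - j1.769 Ω.
Step 4 — Series with input arm Z1: Z_in = Z1 + (Z3 || Z2) = 23.16 - j1.434e+05 Ω = 1.434e+05∠-90.0° Ω.
Step 5 — Power factor: PF = cos(φ) = Re(Z)/|Z| = 23.165/1.4338e+05 = 0.0001616.
Step 6 — Type: Im(Z) = -1.434e+05 ⇒ leading (phase φ = -90.0°).

PF = 0.0001616 (leading, φ = -90.0°)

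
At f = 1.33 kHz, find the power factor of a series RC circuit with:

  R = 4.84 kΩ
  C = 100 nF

Step 1 — Angular frequency: ω = 2π·f = 2π·1330 = 8357 rad/s.
Step 2 — Component impedances:
  R: Z = R = 4840 Ω
  C: Z = 1/(jωC) = -j/(ω·C) = 0 - j1197 Ω
Step 3 — Series combination: Z_total = R + C = 4840 - j1197 Ω = 4986∠-13.9° Ω.
Step 4 — Power factor: PF = cos(φ) = Re(Z)/|Z| = 4840/4985.7 = 0.9708.
Step 5 — Type: Im(Z) = -1197 ⇒ leading (phase φ = -13.9°).

PF = 0.9708 (leading, φ = -13.9°)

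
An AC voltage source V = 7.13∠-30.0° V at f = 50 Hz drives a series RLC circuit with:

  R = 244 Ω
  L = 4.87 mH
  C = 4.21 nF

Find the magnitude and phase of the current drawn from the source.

Step 1 — Angular frequency: ω = 2π·f = 2π·50 = 314.2 rad/s.
Step 2 — Component impedances:
  R: Z = R = 244 Ω
  L: Z = jωL = j·314.2·0.00487 = 0 + j1.53 Ω
  C: Z = 1/(jωC) = -j/(ω·C) = 0 - j7.561e+05 Ω
Step 3 — Series combination: Z_total = R + L + C = 244 - j7.561e+05 Ω = 7.561e+05∠-90.0° Ω.
Step 4 — Source phasor: V = 7.13∠-30.0° V = 6.175 - j3.565 V.
Step 5 — Ohm's law: I = V / Z_total = (6.175 - j3.565) / (244 - j7.561e+05) = 4.718e-06 + j8.165e-06 A.
Step 6 — Convert to polar: |I| = 9.43e-06 A, ∠I = 60.0°.

I = 9.43e-06∠60.0° A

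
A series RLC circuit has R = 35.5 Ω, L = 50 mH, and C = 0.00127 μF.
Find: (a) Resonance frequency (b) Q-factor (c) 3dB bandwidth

Step 1 — Resonance: ω₀ = 1/√(LC) = 1/√(0.05·1.27e-09) = 1.255e+05 rad/s.
Step 2 — f₀ = ω₀/(2π) = 1.997e+04 Hz.
Step 3 — Series Q: Q = ω₀L/R = 1.255e+05·0.05/35.5 = 176.7.
Step 4 — Bandwidth: Δω = ω₀/Q = 710 rad/s; BW = Δω/(2π) = 113 Hz.

(a) f₀ = 1.997e+04 Hz  (b) Q = 176.7  (c) BW = 113 Hz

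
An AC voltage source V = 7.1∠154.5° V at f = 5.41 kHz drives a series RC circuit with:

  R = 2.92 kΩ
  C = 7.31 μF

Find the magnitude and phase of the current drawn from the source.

Step 1 — Angular frequency: ω = 2π·f = 2π·5410 = 3.399e+04 rad/s.
Step 2 — Component impedances:
  R: Z = R = 2920 Ω
  C: Z = 1/(jωC) = -j/(ω·C) = 0 - j4.024 Ω
Step 3 — Series combination: Z_total = R + C = 2920 - j4.024 Ω = 2920∠-0.1° Ω.
Step 4 — Source phasor: V = 7.1∠154.5° V = -6.408 + j3.057 V.
Step 5 — Ohm's law: I = V / Z_total = (-6.408 + j3.057) / (2920 - j4.024) = -0.002196 + j0.001044 A.
Step 6 — Convert to polar: |I| = 0.002432 A, ∠I = 154.6°.

I = 0.002432∠154.6° A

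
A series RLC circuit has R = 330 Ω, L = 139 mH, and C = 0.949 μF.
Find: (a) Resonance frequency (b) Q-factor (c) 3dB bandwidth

Step 1 — Resonance: ω₀ = 1/√(LC) = 1/√(0.139·9.49e-07) = 2753 rad/s.
Step 2 — f₀ = ω₀/(2π) = 438.2 Hz.
Step 3 — Series Q: Q = ω₀L/R = 2753·0.139/330 = 1.16.
Step 4 — Bandwidth: Δω = ω₀/Q = 2374 rad/s; BW = Δω/(2π) = 377.8 Hz.

(a) f₀ = 438.2 Hz  (b) Q = 1.16  (c) BW = 377.8 Hz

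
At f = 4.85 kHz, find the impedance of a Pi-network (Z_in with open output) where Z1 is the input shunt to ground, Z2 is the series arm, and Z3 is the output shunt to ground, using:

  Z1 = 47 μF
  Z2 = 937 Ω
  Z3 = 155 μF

Step 1 — Angular frequency: ω = 2π·f = 2π·4850 = 3.047e+04 rad/s.
Step 2 — Component impedances:
  Z1: Z = 1/(jωC) = -j/(ω·C) = 0 - j0.6982 Ω
  Z2: Z = R = 937 Ω
  Z3: Z = 1/(jωC) = -j/(ω·C) = 0 - j0.2117 Ω
Step 3 — With open output, the series arm Z2 and the output shunt Z3 appear in series to ground: Z2 + Z3 = 937 - j0.2117 Ω.
Step 4 — Parallel with input shunt Z1: Z_in = Z1 || (Z2 + Z3) = 0.0005203 - j0.6982 Ω = 0.6982∠-90.0° Ω.

Z = 0.0005203 - j0.6982 Ω = 0.6982∠-90.0° Ω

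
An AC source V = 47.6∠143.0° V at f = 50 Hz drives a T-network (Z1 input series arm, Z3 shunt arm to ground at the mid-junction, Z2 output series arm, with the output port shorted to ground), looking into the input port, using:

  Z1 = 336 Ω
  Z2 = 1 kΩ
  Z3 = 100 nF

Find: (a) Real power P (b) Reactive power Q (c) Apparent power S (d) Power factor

Step 1 — Angular frequency: ω = 2π·f = 2π·50 = 314.2 rad/s.
Step 2 — Component impedances:
  Z1: Z = R = 336 Ω
  Z2: Z = R = 1000 Ω
  Z3: Z = 1/(jωC) = -j/(ω·C) = 0 - j3.183e+04 Ω
Step 3 — With the output port shorted to ground, the output series arm Z2 runs from the junction to ground; the shunt arm Z3 also runs from the junction to ground. They appear in parallel: Z3 || Z2 = 999 - j31.38 Ω.
Step 4 — Series with input arm Z1: Z_in = Z1 + (Z3 || Z2) = 1335 - j31.38 Ω = 1335∠-1.3° Ω.
Step 5 — Source phasor: V = 47.6∠143.0° V = -38.02 + j28.65 V.
Step 6 — Current: I = V / Z = -0.02896 + j0.02078 A = 0.03565∠144.3° A.
Step 7 — Complex power: S = V·I* = 1.696 - j0.03988 VA.
Step 8 — Real power: P = Re(S) = 1.696 W.
Step 9 — Reactive power: Q = Im(S) = -0.03988 VAR.
Step 10 — Apparent power: |S| = 1.697 VA.
Step 11 — Power factor: PF = P/|S| = 0.9997 (leading).

(a) P = 1.696 W  (b) Q = -0.03988 VAR  (c) S = 1.697 VA  (d) PF = 0.9997 (leading)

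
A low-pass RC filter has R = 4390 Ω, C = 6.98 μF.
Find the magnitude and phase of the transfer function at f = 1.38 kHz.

Step 1 — Angular frequency: ω = 2π·1380 = 8671 rad/s.
Step 2 — Transfer function: H(jω) = 1/(1 + jωRC).
Step 3 — Denominator: 1 + jωRC = 1 + j·8671·4390·6.98e-06 = 1 + j265.7.
Step 4 — H = 1.417e-05 - j0.003764.
Step 5 — Magnitude: |H| = 0.003764 (-48.5 dB); phase: φ = -89.8°.

|H| = 0.003764 (-48.5 dB), φ = -89.8°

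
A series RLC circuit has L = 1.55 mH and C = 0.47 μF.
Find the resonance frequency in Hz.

Step 1 — Resonance condition Im(Z)=0 gives ω₀ = 1/√(LC).
Step 2 — ω₀ = 1/√(0.00155·4.7e-07) = 3.705e+04 rad/s.
Step 3 — f₀ = ω₀/(2π) = 5897 Hz.

f₀ = 5897 Hz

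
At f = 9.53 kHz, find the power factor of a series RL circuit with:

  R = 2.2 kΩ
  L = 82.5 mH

Step 1 — Angular frequency: ω = 2π·f = 2π·9530 = 5.988e+04 rad/s.
Step 2 — Component impedances:
  R: Z = R = 2200 Ω
  L: Z = jωL = j·5.988e+04·0.0825 = 0 + j4940 Ω
Step 3 — Series combination: Z_total = R + L = 2200 + j4940 Ω = 5408∠66.0° Ω.
Step 4 — Power factor: PF = cos(φ) = Re(Z)/|Z| = 2200/5408 = 0.4068.
Step 5 — Type: Im(Z) = 4940 ⇒ lagging (phase φ = 66.0°).

PF = 0.4068 (lagging, φ = 66.0°)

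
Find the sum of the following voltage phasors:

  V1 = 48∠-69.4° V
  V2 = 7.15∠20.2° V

Step 1 — Convert each phasor to rectangular form:
  V1 = 48·(cos(-69.4°) + j·sin(-69.4°)) = 16.89 - j44.93 V
  V2 = 7.15·(cos(20.2°) + j·sin(20.2°)) = 6.71 + j2.469 V
Step 2 — Sum components: V_total = 23.6 - j42.46 V.
Step 3 — Convert to polar: |V_total| = 48.58 V, ∠V_total = -60.9°.

V_total = 48.58∠-60.9° V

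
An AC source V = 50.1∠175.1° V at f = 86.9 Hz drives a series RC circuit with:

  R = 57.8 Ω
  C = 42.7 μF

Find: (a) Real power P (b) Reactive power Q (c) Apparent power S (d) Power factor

Step 1 — Angular frequency: ω = 2π·f = 2π·86.9 = 546 rad/s.
Step 2 — Component impedances:
  R: Z = R = 57.8 Ω
  C: Z = 1/(jωC) = -j/(ω·C) = 0 - j42.89 Ω
Step 3 — Series combination: Z_total = R + C = 57.8 - j42.89 Ω = 71.98∠-36.6° Ω.
Step 4 — Source phasor: V = 50.1∠175.1° V = -49.92 + j4.279 V.
Step 5 — Current: I = V / Z = -0.5924 - j0.3655 A = 0.6961∠-148.3° A.
Step 6 — Complex power: S = V·I* = 28 - j20.78 VA.
Step 7 — Real power: P = Re(S) = 28 W.
Step 8 — Reactive power: Q = Im(S) = -20.78 VAR.
Step 9 — Apparent power: |S| = 34.87 VA.
Step 10 — Power factor: PF = P/|S| = 0.803 (leading).

(a) P = 28 W  (b) Q = -20.78 VAR  (c) S = 34.87 VA  (d) PF = 0.803 (leading)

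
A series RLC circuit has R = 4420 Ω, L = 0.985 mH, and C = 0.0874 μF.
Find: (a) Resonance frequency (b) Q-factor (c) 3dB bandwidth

Step 1 — Resonance: ω₀ = 1/√(LC) = 1/√(0.000985·8.74e-08) = 1.078e+05 rad/s.
Step 2 — f₀ = ω₀/(2π) = 1.715e+04 Hz.
Step 3 — Series Q: Q = ω₀L/R = 1.078e+05·0.000985/4420 = 0.02402.
Step 4 — Bandwidth: Δω = ω₀/Q = 4.487e+06 rad/s; BW = Δω/(2π) = 7.142e+05 Hz.

(a) f₀ = 1.715e+04 Hz  (b) Q = 0.02402  (c) BW = 7.142e+05 Hz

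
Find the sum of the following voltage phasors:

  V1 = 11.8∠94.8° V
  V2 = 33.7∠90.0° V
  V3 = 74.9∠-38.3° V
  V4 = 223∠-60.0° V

Step 1 — Convert each phasor to rectangular form:
  V1 = 11.8·(cos(94.8°) + j·sin(94.8°)) = -0.9874 + j11.76 V
  V2 = 33.7·(cos(90.0°) + j·sin(90.0°)) = 0 + j33.7 V
  V3 = 74.9·(cos(-38.3°) + j·sin(-38.3°)) = 58.78 - j46.42 V
  V4 = 223·(cos(-60.0°) + j·sin(-60.0°)) = 111.5 - j193.1 V
Step 2 — Sum components: V_total = 169.3 - j194.1 V.
Step 3 — Convert to polar: |V_total| = 257.5 V, ∠V_total = -48.9°.

V_total = 257.5∠-48.9° V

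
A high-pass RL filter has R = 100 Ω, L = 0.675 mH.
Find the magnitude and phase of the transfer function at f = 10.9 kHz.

Step 1 — Angular frequency: ω = 2π·1.09e+04 = 6.849e+04 rad/s.
Step 2 — Transfer function: H(jω) = jωL/(R + jωL).
Step 3 — Numerator jωL = j·46.23; denominator R + jωL = 100 + j46.23.
Step 4 — H = 0.1761 + j0.3809.
Step 5 — Magnitude: |H| = 0.4196 (-7.5 dB); phase: φ = 65.2°.

|H| = 0.4196 (-7.5 dB), φ = 65.2°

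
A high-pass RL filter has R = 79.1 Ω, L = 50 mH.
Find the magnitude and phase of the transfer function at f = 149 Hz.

Step 1 — Angular frequency: ω = 2π·149 = 936.2 rad/s.
Step 2 — Transfer function: H(jω) = jωL/(R + jωL).
Step 3 — Numerator jωL = j·46.81; denominator R + jωL = 79.1 + j46.81.
Step 4 — H = 0.2594 + j0.4383.
Step 5 — Magnitude: |H| = 0.5093 (-5.9 dB); phase: φ = 59.4°.

|H| = 0.5093 (-5.9 dB), φ = 59.4°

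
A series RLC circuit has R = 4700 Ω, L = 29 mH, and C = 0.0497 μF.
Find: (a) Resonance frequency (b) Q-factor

Step 1 — Resonance condition Im(Z)=0 gives ω₀ = 1/√(LC).
Step 2 — ω₀ = 1/√(0.029·4.97e-08) = 2.634e+04 rad/s.
Step 3 — f₀ = ω₀/(2π) = 4192 Hz.
Step 4 — Series Q: Q = ω₀L/R = 2.634e+04·0.029/4700 = 0.1625.

(a) f₀ = 4192 Hz  (b) Q = 0.1625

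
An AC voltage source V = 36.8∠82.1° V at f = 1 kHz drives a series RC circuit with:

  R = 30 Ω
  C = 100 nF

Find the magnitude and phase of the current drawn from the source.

Step 1 — Angular frequency: ω = 2π·f = 2π·1000 = 6283 rad/s.
Step 2 — Component impedances:
  R: Z = R = 30 Ω
  C: Z = 1/(jωC) = -j/(ω·C) = 0 - j1592 Ω
Step 3 — Series combination: Z_total = R + C = 30 - j1592 Ω = 1592∠-88.9° Ω.
Step 4 — Source phasor: V = 36.8∠82.1° V = 5.058 + j36.45 V.
Step 5 — Ohm's law: I = V / Z_total = (5.058 + j36.45) / (30 - j1592) = -0.02283 + j0.003608 A.
Step 6 — Convert to polar: |I| = 0.02312 A, ∠I = 171.0°.

I = 0.02312∠171.0° A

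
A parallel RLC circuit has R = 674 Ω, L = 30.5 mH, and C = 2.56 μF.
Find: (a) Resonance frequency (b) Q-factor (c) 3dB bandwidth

Step 1 — Resonance: ω₀ = 1/√(LC) = 1/√(0.0305·2.56e-06) = 3579 rad/s.
Step 2 — f₀ = ω₀/(2π) = 569.6 Hz.
Step 3 — Parallel Q: Q = R/(ω₀L) = 674/(3579·0.0305) = 6.175.
Step 4 — Bandwidth: Δω = ω₀/Q = 579.6 rad/s; BW = Δω/(2π) = 92.24 Hz.

(a) f₀ = 569.6 Hz  (b) Q = 6.175  (c) BW = 92.24 Hz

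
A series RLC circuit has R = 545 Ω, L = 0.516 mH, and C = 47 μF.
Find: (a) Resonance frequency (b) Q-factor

Step 1 — Resonance condition Im(Z)=0 gives ω₀ = 1/√(LC).
Step 2 — ω₀ = 1/√(0.000516·4.7e-05) = 6421 rad/s.
Step 3 — f₀ = ω₀/(2π) = 1022 Hz.
Step 4 — Series Q: Q = ω₀L/R = 6421·0.000516/545 = 0.00608.

(a) f₀ = 1022 Hz  (b) Q = 0.00608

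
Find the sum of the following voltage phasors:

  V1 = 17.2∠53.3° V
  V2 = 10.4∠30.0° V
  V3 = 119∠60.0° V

Step 1 — Convert each phasor to rectangular form:
  V1 = 17.2·(cos(53.3°) + j·sin(53.3°)) = 10.28 + j13.79 V
  V2 = 10.4·(cos(30.0°) + j·sin(30.0°)) = 9.007 + j5.2 V
  V3 = 119·(cos(60.0°) + j·sin(60.0°)) = 59.5 + j103.1 V
Step 2 — Sum components: V_total = 78.79 + j122 V.
Step 3 — Convert to polar: |V_total| = 145.3 V, ∠V_total = 57.2°.

V_total = 145.3∠57.2° V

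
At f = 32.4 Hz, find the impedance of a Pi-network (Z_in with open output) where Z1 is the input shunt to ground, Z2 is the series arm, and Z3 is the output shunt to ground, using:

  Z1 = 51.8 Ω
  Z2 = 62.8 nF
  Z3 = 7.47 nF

Step 1 — Angular frequency: ω = 2π·f = 2π·32.4 = 203.6 rad/s.
Step 2 — Component impedances:
  Z1: Z = R = 51.8 Ω
  Z2: Z = 1/(jωC) = -j/(ω·C) = 0 - j7.822e+04 Ω
  Z3: Z = 1/(jωC) = -j/(ω·C) = 0 - j6.576e+05 Ω
Step 3 — With open output, the series arm Z2 and the output shunt Z3 appear in series to ground: Z2 + Z3 = 0 - j7.358e+05 Ω.
Step 4 — Parallel with input shunt Z1: Z_in = Z1 || (Z2 + Z3) = 51.8 - j0.003647 Ω = 51.8∠-0.0° Ω.

Z = 51.8 - j0.003647 Ω = 51.8∠-0.0° Ω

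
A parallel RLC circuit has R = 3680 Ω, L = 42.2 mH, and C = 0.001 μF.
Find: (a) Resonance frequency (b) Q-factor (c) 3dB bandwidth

Step 1 — Resonance: ω₀ = 1/√(LC) = 1/√(0.0422·1e-09) = 1.539e+05 rad/s.
Step 2 — f₀ = ω₀/(2π) = 2.45e+04 Hz.
Step 3 — Parallel Q: Q = R/(ω₀L) = 3680/(1.539e+05·0.0422) = 0.5665.
Step 4 — Bandwidth: Δω = ω₀/Q = 2.717e+05 rad/s; BW = Δω/(2π) = 4.325e+04 Hz.

(a) f₀ = 2.45e+04 Hz  (b) Q = 0.5665  (c) BW = 4.325e+04 Hz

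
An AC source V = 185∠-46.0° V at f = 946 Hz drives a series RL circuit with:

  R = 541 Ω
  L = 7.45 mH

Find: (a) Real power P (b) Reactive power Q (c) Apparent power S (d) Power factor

Step 1 — Angular frequency: ω = 2π·f = 2π·946 = 5944 rad/s.
Step 2 — Component impedances:
  R: Z = R = 541 Ω
  L: Z = jωL = j·5944·0.00745 = 0 + j44.28 Ω
Step 3 — Series combination: Z_total = R + L = 541 + j44.28 Ω = 542.8∠4.7° Ω.
Step 4 — Source phasor: V = 185∠-46.0° V = 128.5 - j133.1 V.
Step 5 — Current: I = V / Z = 0.216 - j0.2637 A = 0.3408∠-50.7° A.
Step 6 — Complex power: S = V·I* = 62.84 + j5.144 VA.
Step 7 — Real power: P = Re(S) = 62.84 W.
Step 8 — Reactive power: Q = Im(S) = 5.144 VAR.
Step 9 — Apparent power: |S| = 63.05 VA.
Step 10 — Power factor: PF = P/|S| = 0.9967 (lagging).

(a) P = 62.84 W  (b) Q = 5.144 VAR  (c) S = 63.05 VA  (d) PF = 0.9967 (lagging)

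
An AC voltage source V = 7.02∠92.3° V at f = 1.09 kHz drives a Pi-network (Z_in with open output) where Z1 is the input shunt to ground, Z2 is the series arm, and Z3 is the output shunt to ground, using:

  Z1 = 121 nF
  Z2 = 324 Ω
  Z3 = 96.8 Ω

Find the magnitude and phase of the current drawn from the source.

Step 1 — Angular frequency: ω = 2π·f = 2π·1090 = 6849 rad/s.
Step 2 — Component impedances:
  Z1: Z = 1/(jωC) = -j/(ω·C) = 0 - j1207 Ω
  Z2: Z = R = 324 Ω
  Z3: Z = R = 96.8 Ω
Step 3 — With open output, the series arm Z2 and the output shunt Z3 appear in series to ground: Z2 + Z3 = 420.8 Ω.
Step 4 — Parallel with input shunt Z1: Z_in = Z1 || (Z2 + Z3) = 375.2 - j130.8 Ω = 397.3∠-19.2° Ω.
Step 5 — Source phasor: V = 7.02∠92.3° V = -0.2817 + j7.014 V.
Step 6 — Ohm's law: I = V / Z_total = (-0.2817 + j7.014) / (375.2 - j130.8) = -0.006482 + j0.01644 A.
Step 7 — Convert to polar: |I| = 0.01767 A, ∠I = 111.5°.

I = 0.01767∠111.5° A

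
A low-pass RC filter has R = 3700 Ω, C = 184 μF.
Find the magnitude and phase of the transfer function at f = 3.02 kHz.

Step 1 — Angular frequency: ω = 2π·3020 = 1.898e+04 rad/s.
Step 2 — Transfer function: H(jω) = 1/(1 + jωRC).
Step 3 — Denominator: 1 + jωRC = 1 + j·1.898e+04·3700·0.000184 = 1 + j1.292e+04.
Step 4 — H = 5.992e-09 - j7.741e-05.
Step 5 — Magnitude: |H| = 7.741e-05 (-82.2 dB); phase: φ = -90.0°.

|H| = 7.741e-05 (-82.2 dB), φ = -90.0°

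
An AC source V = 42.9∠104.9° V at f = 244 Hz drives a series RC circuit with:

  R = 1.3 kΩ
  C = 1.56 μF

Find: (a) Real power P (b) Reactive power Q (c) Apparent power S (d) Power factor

Step 1 — Angular frequency: ω = 2π·f = 2π·244 = 1533 rad/s.
Step 2 — Component impedances:
  R: Z = R = 1300 Ω
  C: Z = 1/(jωC) = -j/(ω·C) = 0 - j418.1 Ω
Step 3 — Series combination: Z_total = R + C = 1300 - j418.1 Ω = 1366∠-17.8° Ω.
Step 4 — Source phasor: V = 42.9∠104.9° V = -11.03 + j41.46 V.
Step 5 — Current: I = V / Z = -0.01699 + j0.02643 A = 0.03142∠122.7° A.
Step 6 — Complex power: S = V·I* = 1.283 - j0.4126 VA.
Step 7 — Real power: P = Re(S) = 1.283 W.
Step 8 — Reactive power: Q = Im(S) = -0.4126 VAR.
Step 9 — Apparent power: |S| = 1.348 VA.
Step 10 — Power factor: PF = P/|S| = 0.952 (leading).

(a) P = 1.283 W  (b) Q = -0.4126 VAR  (c) S = 1.348 VA  (d) PF = 0.952 (leading)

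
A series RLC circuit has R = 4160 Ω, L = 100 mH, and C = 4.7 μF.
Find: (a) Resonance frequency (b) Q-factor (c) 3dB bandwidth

Step 1 — Resonance condition Im(Z)=0 gives ω₀ = 1/√(LC).
Step 2 — ω₀ = 1/√(0.1·4.7e-06) = 1459 rad/s.
Step 3 — f₀ = ω₀/(2π) = 232.2 Hz.
Step 4 — Series Q: Q = ω₀L/R = 1459·0.1/4160 = 0.03506.
Step 5 — 3dB bandwidth: Δω = ω₀/Q = 4.16e+04 rad/s; BW = Δω/(2π) = 6621 Hz.

(a) f₀ = 232.2 Hz  (b) Q = 0.03506  (c) BW = 6621 Hz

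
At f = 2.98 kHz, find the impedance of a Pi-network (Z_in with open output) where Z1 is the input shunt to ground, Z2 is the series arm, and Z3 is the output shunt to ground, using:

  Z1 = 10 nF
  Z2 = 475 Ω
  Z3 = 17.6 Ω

Step 1 — Angular frequency: ω = 2π·f = 2π·2980 = 1.872e+04 rad/s.
Step 2 — Component impedances:
  Z1: Z = 1/(jωC) = -j/(ω·C) = 0 - j5341 Ω
  Z2: Z = R = 475 Ω
  Z3: Z = R = 17.6 Ω
Step 3 — With open output, the series arm Z2 and the output shunt Z3 appear in series to ground: Z2 + Z3 = 492.6 Ω.
Step 4 — Parallel with input shunt Z1: Z_in = Z1 || (Z2 + Z3) = 488.4 - j45.05 Ω = 490.5∠-5.3° Ω.

Z = 488.4 - j45.05 Ω = 490.5∠-5.3° Ω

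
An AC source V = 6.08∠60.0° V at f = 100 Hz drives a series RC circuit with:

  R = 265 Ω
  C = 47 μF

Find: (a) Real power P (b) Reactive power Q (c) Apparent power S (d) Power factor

Step 1 — Angular frequency: ω = 2π·f = 2π·100 = 628.3 rad/s.
Step 2 — Component impedances:
  R: Z = R = 265 Ω
  C: Z = 1/(jωC) = -j/(ω·C) = 0 - j33.86 Ω
Step 3 — Series combination: Z_total = R + C = 265 - j33.86 Ω = 267.2∠-7.3° Ω.
Step 4 — Source phasor: V = 6.08∠60.0° V = 3.04 + j5.265 V.
Step 5 — Current: I = V / Z = 0.008789 + j0.02099 A = 0.02276∠67.3° A.
Step 6 — Complex power: S = V·I* = 0.1373 - j0.01754 VA.
Step 7 — Real power: P = Re(S) = 0.1373 W.
Step 8 — Reactive power: Q = Im(S) = -0.01754 VAR.
Step 9 — Apparent power: |S| = 0.1384 VA.
Step 10 — Power factor: PF = P/|S| = 0.9919 (leading).

(a) P = 0.1373 W  (b) Q = -0.01754 VAR  (c) S = 0.1384 VA  (d) PF = 0.9919 (leading)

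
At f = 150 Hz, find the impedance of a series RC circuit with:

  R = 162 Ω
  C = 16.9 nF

Step 1 — Angular frequency: ω = 2π·f = 2π·150 = 942.5 rad/s.
Step 2 — Component impedances:
  R: Z = R = 162 Ω
  C: Z = 1/(jωC) = -j/(ω·C) = 0 - j6.278e+04 Ω
Step 3 — Series combination: Z_total = R + C = 162 - j6.278e+04 Ω = 6.278e+04∠-89.9° Ω.

Z = 162 - j6.278e+04 Ω = 6.278e+04∠-89.9° Ω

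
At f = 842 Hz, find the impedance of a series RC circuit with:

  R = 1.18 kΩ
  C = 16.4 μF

Step 1 — Angular frequency: ω = 2π·f = 2π·842 = 5290 rad/s.
Step 2 — Component impedances:
  R: Z = R = 1180 Ω
  C: Z = 1/(jωC) = -j/(ω·C) = 0 - j11.53 Ω
Step 3 — Series combination: Z_total = R + C = 1180 - j11.53 Ω = 1180∠-0.6° Ω.

Z = 1180 - j11.53 Ω = 1180∠-0.6° Ω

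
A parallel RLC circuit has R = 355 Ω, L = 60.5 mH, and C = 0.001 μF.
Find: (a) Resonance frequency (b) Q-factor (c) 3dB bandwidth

Step 1 — Resonance: ω₀ = 1/√(LC) = 1/√(0.0605·1e-09) = 1.286e+05 rad/s.
Step 2 — f₀ = ω₀/(2π) = 2.046e+04 Hz.
Step 3 — Parallel Q: Q = R/(ω₀L) = 355/(1.286e+05·0.0605) = 0.04564.
Step 4 — Bandwidth: Δω = ω₀/Q = 2.817e+06 rad/s; BW = Δω/(2π) = 4.483e+05 Hz.

(a) f₀ = 2.046e+04 Hz  (b) Q = 0.04564  (c) BW = 4.483e+05 Hz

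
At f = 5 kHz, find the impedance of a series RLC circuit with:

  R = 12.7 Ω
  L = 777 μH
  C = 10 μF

Step 1 — Angular frequency: ω = 2π·f = 2π·5000 = 3.142e+04 rad/s.
Step 2 — Component impedances:
  R: Z = R = 12.7 Ω
  L: Z = jωL = j·3.142e+04·0.000777 = 0 + j24.41 Ω
  C: Z = 1/(jωC) = -j/(ω·C) = 0 - j3.183 Ω
Step 3 — Series combination: Z_total = R + L + C = 12.7 + j21.23 Ω = 24.74∠59.1° Ω.

Z = 12.7 + j21.23 Ω = 24.74∠59.1° Ω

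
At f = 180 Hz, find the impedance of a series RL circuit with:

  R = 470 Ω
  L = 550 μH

Step 1 — Angular frequency: ω = 2π·f = 2π·180 = 1131 rad/s.
Step 2 — Component impedances:
  R: Z = R = 470 Ω
  L: Z = jωL = j·1131·0.00055 = 0 + j0.622 Ω
Step 3 — Series combination: Z_total = R + L = 470 + j0.622 Ω = 470∠0.1° Ω.

Z = 470 + j0.622 Ω = 470∠0.1° Ω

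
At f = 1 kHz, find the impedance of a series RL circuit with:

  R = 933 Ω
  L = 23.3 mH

Step 1 — Angular frequency: ω = 2π·f = 2π·1000 = 6283 rad/s.
Step 2 — Component impedances:
  R: Z = R = 933 Ω
  L: Z = jωL = j·6283·0.0233 = 0 + j146.4 Ω
Step 3 — Series combination: Z_total = R + L = 933 + j146.4 Ω = 944.4∠8.9° Ω.

Z = 933 + j146.4 Ω = 944.4∠8.9° Ω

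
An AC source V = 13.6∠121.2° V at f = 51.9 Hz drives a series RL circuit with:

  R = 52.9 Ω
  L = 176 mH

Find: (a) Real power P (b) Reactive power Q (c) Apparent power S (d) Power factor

Step 1 — Angular frequency: ω = 2π·f = 2π·51.9 = 326.1 rad/s.
Step 2 — Component impedances:
  R: Z = R = 52.9 Ω
  L: Z = jωL = j·326.1·0.176 = 0 + j57.39 Ω
Step 3 — Series combination: Z_total = R + L = 52.9 + j57.39 Ω = 78.05∠47.3° Ω.
Step 4 — Source phasor: V = 13.6∠121.2° V = -7.045 + j11.63 V.
Step 5 — Current: I = V / Z = 0.04841 + j0.1674 A = 0.1742∠73.9° A.
Step 6 — Complex power: S = V·I* = 1.606 + j1.742 VA.
Step 7 — Real power: P = Re(S) = 1.606 W.
Step 8 — Reactive power: Q = Im(S) = 1.742 VAR.
Step 9 — Apparent power: |S| = 2.37 VA.
Step 10 — Power factor: PF = P/|S| = 0.6777 (lagging).

(a) P = 1.606 W  (b) Q = 1.742 VAR  (c) S = 2.37 VA  (d) PF = 0.6777 (lagging)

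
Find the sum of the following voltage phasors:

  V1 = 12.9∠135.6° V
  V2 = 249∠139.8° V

Step 1 — Convert each phasor to rectangular form:
  V1 = 12.9·(cos(135.6°) + j·sin(135.6°)) = -9.217 + j9.026 V
  V2 = 249·(cos(139.8°) + j·sin(139.8°)) = -190.2 + j160.7 V
Step 2 — Sum components: V_total = -199.4 + j169.7 V.
Step 3 — Convert to polar: |V_total| = 261.9 V, ∠V_total = 139.6°.

V_total = 261.9∠139.6° V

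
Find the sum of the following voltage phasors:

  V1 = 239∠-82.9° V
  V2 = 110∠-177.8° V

Step 1 — Convert each phasor to rectangular form:
  V1 = 239·(cos(-82.9°) + j·sin(-82.9°)) = 29.54 - j237.2 V
  V2 = 110·(cos(-177.8°) + j·sin(-177.8°)) = -109.9 - j4.223 V
Step 2 — Sum components: V_total = -80.38 - j241.4 V.
Step 3 — Convert to polar: |V_total| = 254.4 V, ∠V_total = -108.4°.

V_total = 254.4∠-108.4° V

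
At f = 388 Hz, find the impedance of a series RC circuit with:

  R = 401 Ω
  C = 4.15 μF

Step 1 — Angular frequency: ω = 2π·f = 2π·388 = 2438 rad/s.
Step 2 — Component impedances:
  R: Z = R = 401 Ω
  C: Z = 1/(jωC) = -j/(ω·C) = 0 - j98.84 Ω
Step 3 — Series combination: Z_total = R + C = 401 - j98.84 Ω = 413∠-13.8° Ω.

Z = 401 - j98.84 Ω = 413∠-13.8° Ω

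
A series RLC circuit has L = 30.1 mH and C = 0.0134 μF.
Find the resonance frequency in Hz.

Step 1 — Resonance condition Im(Z)=0 gives ω₀ = 1/√(LC).
Step 2 — ω₀ = 1/√(0.0301·1.34e-08) = 4.979e+04 rad/s.
Step 3 — f₀ = ω₀/(2π) = 7925 Hz.

f₀ = 7925 Hz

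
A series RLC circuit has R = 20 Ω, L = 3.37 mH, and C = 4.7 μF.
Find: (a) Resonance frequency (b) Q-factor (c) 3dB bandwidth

Step 1 — Resonance: ω₀ = 1/√(LC) = 1/√(0.00337·4.7e-06) = 7946 rad/s.
Step 2 — f₀ = ω₀/(2π) = 1265 Hz.
Step 3 — Series Q: Q = ω₀L/R = 7946·0.00337/20 = 1.339.
Step 4 — Bandwidth: Δω = ω₀/Q = 5935 rad/s; BW = Δω/(2π) = 944.5 Hz.

(a) f₀ = 1265 Hz  (b) Q = 1.339  (c) BW = 944.5 Hz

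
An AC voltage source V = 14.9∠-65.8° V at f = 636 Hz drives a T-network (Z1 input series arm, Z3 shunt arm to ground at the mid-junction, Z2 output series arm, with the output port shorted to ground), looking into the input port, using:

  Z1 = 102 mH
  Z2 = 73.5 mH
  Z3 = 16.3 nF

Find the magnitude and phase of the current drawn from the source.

Step 1 — Angular frequency: ω = 2π·f = 2π·636 = 3996 rad/s.
Step 2 — Component impedances:
  Z1: Z = jωL = j·3996·0.102 = 0 + j407.6 Ω
  Z2: Z = jωL = j·3996·0.0735 = 0 + j293.7 Ω
  Z3: Z = 1/(jωC) = -j/(ω·C) = 0 - j1.535e+04 Ω
Step 3 — With the output port shorted to ground, the output series arm Z2 runs from the junction to ground; the shunt arm Z3 also runs from the junction to ground. They appear in parallel: Z3 || Z2 = 0 + j299.4 Ω.
Step 4 — Series with input arm Z1: Z_in = Z1 + (Z3 || Z2) = 0 + j707 Ω = 707∠90.0° Ω.
Step 5 — Source phasor: V = 14.9∠-65.8° V = 6.108 - j13.59 V.
Step 6 — Ohm's law: I = V / Z_total = (6.108 - j13.59) / (0 + j707) = -0.01922 - j0.008639 A.
Step 7 — Convert to polar: |I| = 0.02107 A, ∠I = -155.8°.

I = 0.02107∠-155.8° A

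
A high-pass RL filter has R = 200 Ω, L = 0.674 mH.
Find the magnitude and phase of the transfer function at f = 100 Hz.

Step 1 — Angular frequency: ω = 2π·100 = 628.3 rad/s.
Step 2 — Transfer function: H(jω) = jωL/(R + jωL).
Step 3 — Numerator jωL = j·0.4235; denominator R + jωL = 200 + j0.4235.
Step 4 — H = 4.484e-06 + j0.002117.
Step 5 — Magnitude: |H| = 0.002117 (-53.5 dB); phase: φ = 89.9°.

|H| = 0.002117 (-53.5 dB), φ = 89.9°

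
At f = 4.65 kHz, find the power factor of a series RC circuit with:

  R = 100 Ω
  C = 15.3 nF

Step 1 — Angular frequency: ω = 2π·f = 2π·4650 = 2.922e+04 rad/s.
Step 2 — Component impedances:
  R: Z = R = 100 Ω
  C: Z = 1/(jωC) = -j/(ω·C) = 0 - j2237 Ω
Step 3 — Series combination: Z_total = R + C = 100 - j2237 Ω = 2239∠-87.4° Ω.
Step 4 — Power factor: PF = cos(φ) = Re(Z)/|Z| = 100/2239 = 0.04466.
Step 5 — Type: Im(Z) = -2237 ⇒ leading (phase φ = -87.4°).

PF = 0.04466 (leading, φ = -87.4°)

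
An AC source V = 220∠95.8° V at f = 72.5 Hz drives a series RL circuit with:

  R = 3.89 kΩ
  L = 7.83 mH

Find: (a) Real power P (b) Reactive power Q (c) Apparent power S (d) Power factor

Step 1 — Angular frequency: ω = 2π·f = 2π·72.5 = 455.5 rad/s.
Step 2 — Component impedances:
  R: Z = R = 3890 Ω
  L: Z = jωL = j·455.5·0.00783 = 0 + j3.567 Ω
Step 3 — Series combination: Z_total = R + L = 3890 + j3.567 Ω = 3890∠0.1° Ω.
Step 4 — Source phasor: V = 220∠95.8° V = -22.23 + j218.9 V.
Step 5 — Current: I = V / Z = -0.005664 + j0.05627 A = 0.05656∠95.7° A.
Step 6 — Complex power: S = V·I* = 12.44 + j0.01141 VA.
Step 7 — Real power: P = Re(S) = 12.44 W.
Step 8 — Reactive power: Q = Im(S) = 0.01141 VAR.
Step 9 — Apparent power: |S| = 12.44 VA.
Step 10 — Power factor: PF = P/|S| = 1 (lagging).

(a) P = 12.44 W  (b) Q = 0.01141 VAR  (c) S = 12.44 VA  (d) PF = 1 (lagging)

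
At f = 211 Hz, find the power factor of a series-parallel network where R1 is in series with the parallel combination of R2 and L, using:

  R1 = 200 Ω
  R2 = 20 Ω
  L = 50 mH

Step 1 — Angular frequency: ω = 2π·f = 2π·211 = 1326 rad/s.
Step 2 — Component impedances:
  R1: Z = R = 200 Ω
  R2: Z = R = 20 Ω
  L: Z = jωL = j·1326·0.05 = 0 + j66.29 Ω
Step 3 — Parallel branch: R2 || L = 1/(1/R2 + 1/L) = 18.33 + j5.531 Ω.
Step 4 — Series with R1: Z_total = R1 + (R2 || L) = 218.3 + j5.531 Ω = 218.4∠1.5° Ω.
Step 5 — Power factor: PF = cos(φ) = Re(Z)/|Z| = 218.33/218.4 = 0.9997.
Step 6 — Type: Im(Z) = 5.531 ⇒ lagging (phase φ = 1.5°).

PF = 0.9997 (lagging, φ = 1.5°)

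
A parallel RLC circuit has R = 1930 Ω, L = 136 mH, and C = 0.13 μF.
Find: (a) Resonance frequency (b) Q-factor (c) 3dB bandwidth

Step 1 — Resonance: ω₀ = 1/√(LC) = 1/√(0.136·1.3e-07) = 7521 rad/s.
Step 2 — f₀ = ω₀/(2π) = 1197 Hz.
Step 3 — Parallel Q: Q = R/(ω₀L) = 1930/(7521·0.136) = 1.887.
Step 4 — Bandwidth: Δω = ω₀/Q = 3986 rad/s; BW = Δω/(2π) = 634.3 Hz.

(a) f₀ = 1197 Hz  (b) Q = 1.887  (c) BW = 634.3 Hz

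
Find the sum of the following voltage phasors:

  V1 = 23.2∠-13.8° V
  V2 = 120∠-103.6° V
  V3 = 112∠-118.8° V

Step 1 — Convert each phasor to rectangular form:
  V1 = 23.2·(cos(-13.8°) + j·sin(-13.8°)) = 22.53 - j5.534 V
  V2 = 120·(cos(-103.6°) + j·sin(-103.6°)) = -28.22 - j116.6 V
  V3 = 112·(cos(-118.8°) + j·sin(-118.8°)) = -53.96 - j98.15 V
Step 2 — Sum components: V_total = -59.64 - j220.3 V.
Step 3 — Convert to polar: |V_total| = 228.2 V, ∠V_total = -105.1°.

V_total = 228.2∠-105.1° V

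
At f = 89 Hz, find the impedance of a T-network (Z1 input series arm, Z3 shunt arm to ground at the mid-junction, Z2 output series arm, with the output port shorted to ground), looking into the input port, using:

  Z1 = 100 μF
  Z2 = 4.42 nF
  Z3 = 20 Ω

Step 1 — Angular frequency: ω = 2π·f = 2π·89 = 559.2 rad/s.
Step 2 — Component impedances:
  Z1: Z = 1/(jωC) = -j/(ω·C) = 0 - j17.88 Ω
  Z2: Z = 1/(jωC) = -j/(ω·C) = 0 - j4.046e+05 Ω
  Z3: Z = R = 20 Ω
Step 3 — With the output port shorted to ground, the output series arm Z2 runs from the junction to ground; the shunt arm Z3 also runs from the junction to ground. They appear in parallel: Z3 || Z2 = 20 - j0.0009887 Ω.
Step 4 — Series with input arm Z1: Z_in = Z1 + (Z3 || Z2) = 20 - j17.88 Ω = 26.83∠-41.8° Ω.

Z = 20 - j17.88 Ω = 26.83∠-41.8° Ω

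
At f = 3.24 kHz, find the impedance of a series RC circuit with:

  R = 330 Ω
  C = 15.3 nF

Step 1 — Angular frequency: ω = 2π·f = 2π·3240 = 2.036e+04 rad/s.
Step 2 — Component impedances:
  R: Z = R = 330 Ω
  C: Z = 1/(jωC) = -j/(ω·C) = 0 - j3211 Ω
Step 3 — Series combination: Z_total = R + C = 330 - j3211 Ω = 3227∠-84.1° Ω.

Z = 330 - j3211 Ω = 3227∠-84.1° Ω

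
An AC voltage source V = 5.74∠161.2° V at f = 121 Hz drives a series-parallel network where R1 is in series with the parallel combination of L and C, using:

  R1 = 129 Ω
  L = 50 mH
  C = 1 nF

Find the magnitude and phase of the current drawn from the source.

Step 1 — Angular frequency: ω = 2π·f = 2π·121 = 760.3 rad/s.
Step 2 — Component impedances:
  R1: Z = R = 129 Ω
  L: Z = jωL = j·760.3·0.05 = 0 + j38.01 Ω
  C: Z = 1/(jωC) = -j/(ω·C) = 0 - j1.315e+06 Ω
Step 3 — Parallel branch: L || C = 1/(1/L + 1/C) = 0 + j38.01 Ω.
Step 4 — Series with R1: Z_total = R1 + (L || C) = 129 + j38.01 Ω = 134.5∠16.4° Ω.
Step 5 — Source phasor: V = 5.74∠161.2° V = -5.434 + j1.85 V.
Step 6 — Ohm's law: I = V / Z_total = (-5.434 + j1.85) / (129 + j38.01) = -0.03487 + j0.02461 A.
Step 7 — Convert to polar: |I| = 0.04268 A, ∠I = 144.8°.

I = 0.04268∠144.8° A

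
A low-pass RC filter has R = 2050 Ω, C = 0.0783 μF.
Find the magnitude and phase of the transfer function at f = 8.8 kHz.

Step 1 — Angular frequency: ω = 2π·8800 = 5.529e+04 rad/s.
Step 2 — Transfer function: H(jω) = 1/(1 + jωRC).
Step 3 — Denominator: 1 + jωRC = 1 + j·5.529e+04·2050·7.83e-08 = 1 + j8.875.
Step 4 — H = 0.01254 - j0.1113.
Step 5 — Magnitude: |H| = 0.112 (-19.0 dB); phase: φ = -83.6°.

|H| = 0.112 (-19.0 dB), φ = -83.6°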